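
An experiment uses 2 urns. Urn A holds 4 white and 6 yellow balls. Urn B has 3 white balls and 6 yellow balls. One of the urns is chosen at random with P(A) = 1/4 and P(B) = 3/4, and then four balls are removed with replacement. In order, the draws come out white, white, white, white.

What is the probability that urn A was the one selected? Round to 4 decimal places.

Compute the likelihood of the observed sequence for each case: P(data | urn A) = (4/10)(4/10)(4/10)(4/10) = 0.0256; P(data | urn B) = (3/9)(3/9)(3/9)(3/9) = 0.012346.
Multiplying each by its prior: 1/4 · 0.0256 = 0.0064, 3/4 · 0.012346 = 0.0092593; with total 0.015659.
Hence P(urn A | data) = (0.0064) / (0.015659) = 0.4087.

0.4087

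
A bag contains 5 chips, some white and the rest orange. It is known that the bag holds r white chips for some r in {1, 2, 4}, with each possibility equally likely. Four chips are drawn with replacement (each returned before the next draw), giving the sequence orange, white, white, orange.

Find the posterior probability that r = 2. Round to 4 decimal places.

0.5294

The likelihood of the observed sequence under each hypothesis: P(data | r = 1) = (4/5)(1/5)(1/5)(4/5) = 0.0256; P(data | r = 2) = (3/5)(2/5)(2/5)(3/5) = 0.0576; P(data | r = 4) = (1/5)(4/5)(4/5)(1/5) = 0.0256.
Weighting by the prior gives 1/3 · 0.0256 = 0.0085333, 1/3 · 0.0576 = 0.0192, 1/3 · 0.0256 = 0.0085333; with total 0.036267.
Therefore the posterior P(r = 2 | data) = (0.0192) / (0.036267) = 0.52941.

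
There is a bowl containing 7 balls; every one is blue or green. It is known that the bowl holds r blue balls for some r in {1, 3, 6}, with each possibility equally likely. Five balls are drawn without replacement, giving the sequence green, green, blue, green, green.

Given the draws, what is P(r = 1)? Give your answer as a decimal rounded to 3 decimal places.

Compute the likelihood of the observed sequence for each case: P(data | r = 1) = (6/7)(5/6)(1/5)(4/4)(3/3) = 1/7; P(data | r = 3) = (4/7)(3/6)(3/5)(2/4)(1/3) = 1/35; P(data | r = 6) = (1/7)(0/6) = 0.
The prior-weighted likelihoods are 1/3 · 1/7 = 1/21, 1/3 · 1/35 = 1/105, 1/3 · 0 = 0; summing to 2/35.
Hence P(r = 1 | data) = (1/21) / (2/35) = 5/6.

0.833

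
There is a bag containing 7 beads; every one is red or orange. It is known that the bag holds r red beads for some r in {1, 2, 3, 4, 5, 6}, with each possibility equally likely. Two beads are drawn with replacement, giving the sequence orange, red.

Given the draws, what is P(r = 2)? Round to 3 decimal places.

0.179

Under each hypothesis, the probability of the observed sequence is: P(data | r = 1) = (6/7)(1/7) = 6/49; P(data | r = 2) = (5/7)(2/7) = 10/49; P(data | r = 3) = (4/7)(3/7) = 12/49; P(data | r = 4) = (3/7)(4/7) = 12/49; P(data | r = 5) = (2/7)(5/7) = 10/49; P(data | r = 6) = (1/7)(6/7) = 6/49.
The prior-weighted likelihoods are 1/6 · 6/49 = 1/49, 1/6 · 10/49 = 5/147, 1/6 · 12/49 = 2/49, 1/6 · 12/49 = 2/49, 1/6 · 10/49 = 5/147, 1/6 · 6/49 = 1/49; with total 4/21.
Hence P(r = 2 | data) = (5/147) / (4/21) = 5/28.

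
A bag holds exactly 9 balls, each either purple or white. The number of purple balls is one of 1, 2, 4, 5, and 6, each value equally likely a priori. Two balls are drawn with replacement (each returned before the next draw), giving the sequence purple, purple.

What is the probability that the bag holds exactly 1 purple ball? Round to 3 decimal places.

0.012

Under each hypothesis, the probability of the observed sequence is: P(data | r = 1) = (1/9)(1/9) = 1/81; P(data | r = 2) = (2/9)(2/9) = 4/81; P(data | r = 4) = (4/9)(4/9) = 16/81; P(data | r = 5) = (5/9)(5/9) = 25/81; P(data | r = 6) = (6/9)(6/9) = 4/9.
Weighting by the prior gives 1/5 · 1/81 = 1/405, 1/5 · 4/81 = 4/405, 1/5 · 16/81 = 16/405, 1/5 · 25/81 = 5/81, 1/5 · 4/9 = 4/45; these sum to 82/405.
So P(r = 1 | data) = (1/405) / (82/405) = 1/82.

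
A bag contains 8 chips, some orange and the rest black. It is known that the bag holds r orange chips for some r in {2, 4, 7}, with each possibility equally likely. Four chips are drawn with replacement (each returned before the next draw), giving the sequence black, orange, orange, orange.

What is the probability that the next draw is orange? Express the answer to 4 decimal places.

0.6803

Compute the likelihood of the observed sequence for each case: P(data | r = 2) = (6/8)(2/8)(2/8)(2/8) = 0.011719; P(data | r = 4) = (4/8)(4/8)(4/8)(4/8) = 0.0625; P(data | r = 7) = (1/8)(7/8)(7/8)(7/8) = 0.08374.
Multiplying each by its prior: 1/3 · 0.011719 = 0.0039062, 1/3 · 0.0625 = 0.020833, 1/3 · 0.08374 = 0.027913; with total 0.052653.
Dividing through by the total gives posterior P(r = 2 | data) = 0.074189, P(r = 4 | data) = 0.39567, P(r = 7 | data) = 0.53014.
The predictive probability is P(orange next | data) = (1/4)(0.074189) + (1/2)(0.39567) + (7/8)(0.53014) = 0.68026.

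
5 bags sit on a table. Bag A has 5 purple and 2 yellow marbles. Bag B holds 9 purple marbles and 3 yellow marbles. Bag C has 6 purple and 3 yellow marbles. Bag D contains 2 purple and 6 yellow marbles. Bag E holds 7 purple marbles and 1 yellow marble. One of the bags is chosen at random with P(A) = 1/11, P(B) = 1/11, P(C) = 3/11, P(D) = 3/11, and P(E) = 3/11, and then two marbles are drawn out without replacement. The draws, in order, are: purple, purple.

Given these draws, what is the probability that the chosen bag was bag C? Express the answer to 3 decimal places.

Compute the likelihood of the observed sequence for each case: P(data | bag A) = (5/7)(4/6) = 0.47619; P(data | bag B) = (9/12)(8/11) = 0.54545; P(data | bag C) = (6/9)(5/8) = 0.41667; P(data | bag D) = (2/8)(1/7) = 0.035714; P(data | bag E) = (7/8)(6/7) = 0.75.
Weighting by the prior gives 1/11 · 0.47619 = 0.04329, 1/11 · 0.54545 = 0.049587, 3/11 · 0.41667 = 0.11364, 3/11 · 0.035714 = 0.0097403, 3/11 · 0.75 = 0.20455; these sum to 0.4208.
By Bayes' rule, P(bag C | data) = (0.11364) / (0.4208) = 0.27005.

0.270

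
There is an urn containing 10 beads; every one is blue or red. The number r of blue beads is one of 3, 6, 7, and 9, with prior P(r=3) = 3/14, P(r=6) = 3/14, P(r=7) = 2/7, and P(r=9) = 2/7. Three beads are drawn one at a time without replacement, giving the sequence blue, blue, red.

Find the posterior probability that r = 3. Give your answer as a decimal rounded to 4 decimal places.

Under each hypothesis, the probability of the observed sequence is: P(data | r = 3) = (3/10)(2/9)(7/8) = 7/120; P(data | r = 6) = (6/10)(5/9)(4/8) = 1/6; P(data | r = 7) = (7/10)(6/9)(3/8) = 7/40; P(data | r = 9) = (9/10)(8/9)(1/8) = 1/10.
Multiplying each by its prior: 3/14 · 7/120 = 1/80, 3/14 · 1/6 = 1/28, 2/7 · 7/40 = 1/20, 2/7 · 1/10 = 1/35; these sum to 71/560.
Hence P(r = 3 | data) = (1/80) / (71/560) = 7/71.

0.0986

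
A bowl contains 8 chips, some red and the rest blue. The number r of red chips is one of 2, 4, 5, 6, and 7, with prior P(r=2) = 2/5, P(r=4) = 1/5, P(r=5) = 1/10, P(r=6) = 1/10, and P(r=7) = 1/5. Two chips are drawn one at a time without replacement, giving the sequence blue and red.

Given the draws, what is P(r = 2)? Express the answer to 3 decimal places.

0.397

For each hypothesis, P(data | H) works out to: P(data | r = 2) = (6/8)(2/7) = 3/14; P(data | r = 4) = (4/8)(4/7) = 2/7; P(data | r = 5) = (3/8)(5/7) = 15/56; P(data | r = 6) = (2/8)(6/7) = 3/14; P(data | r = 7) = (1/8)(7/7) = 1/8.
The prior-weighted likelihoods are 2/5 · 3/14 = 3/35, 1/5 · 2/7 = 2/35, 1/10 · 15/56 = 3/112, 1/10 · 3/14 = 3/140, 1/5 · 1/8 = 1/40; with total 121/560.
Hence P(r = 2 | data) = (3/35) / (121/560) = 48/121.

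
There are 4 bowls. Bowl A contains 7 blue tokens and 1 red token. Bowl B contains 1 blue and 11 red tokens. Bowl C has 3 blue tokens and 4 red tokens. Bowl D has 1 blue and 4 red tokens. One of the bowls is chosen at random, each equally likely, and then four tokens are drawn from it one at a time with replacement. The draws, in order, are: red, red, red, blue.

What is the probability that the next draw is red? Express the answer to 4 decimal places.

For each hypothesis, P(data | H) works out to: P(data | bowl A) = (1/8)(1/8)(1/8)(7/8) = 0.001709; P(data | bowl B) = (11/12)(11/12)(11/12)(1/12) = 0.064188; P(data | bowl C) = (4/7)(4/7)(4/7)(3/7) = 0.079967; P(data | bowl D) = (4/5)(4/5)(4/5)(1/5) = 0.1024.
Weighting by the prior gives 1/4 · 0.001709 = 0.00042725, 1/4 · 0.064188 = 0.016047, 1/4 · 0.079967 = 0.019992, 1/4 · 0.1024 = 0.0256; with total 0.062066.
Dividing through by the total gives posterior P(bowl A | data) = 0.0068838, P(bowl B | data) = 0.25855, P(bowl C | data) = 0.3221, P(bowl D | data) = 0.41246.
The predictive probability is P(red next | data) = (1/8)(0.0068838) + (11/12)(0.25855) + (4/7)(0.3221) + (4/5)(0.41246) = 0.75189.

0.7519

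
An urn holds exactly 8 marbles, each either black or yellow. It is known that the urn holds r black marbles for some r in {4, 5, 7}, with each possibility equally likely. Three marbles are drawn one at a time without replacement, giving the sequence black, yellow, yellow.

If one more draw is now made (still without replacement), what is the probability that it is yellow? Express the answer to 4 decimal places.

The likelihood of the observed sequence under each hypothesis: P(data | r = 4) = (4/8)(4/7)(3/6) = 1/7; P(data | r = 5) = (5/8)(3/7)(2/6) = 5/56; P(data | r = 7) = (7/8)(1/7)(0/6) = 0.
Weighting by the prior gives 1/3 · 1/7 = 1/21, 1/3 · 5/56 = 5/168, 1/3 · 0 = 0; summing to 13/168.
Normalising, the posterior is P(r = 4 | data) = 8/13, P(r = 5 | data) = 5/13, P(r = 7 | data) = 0.
Averaging over the posterior, P(yellow next | data) = (2/5)(8/13) + (1/5)(5/13) = 21/65.

0.3231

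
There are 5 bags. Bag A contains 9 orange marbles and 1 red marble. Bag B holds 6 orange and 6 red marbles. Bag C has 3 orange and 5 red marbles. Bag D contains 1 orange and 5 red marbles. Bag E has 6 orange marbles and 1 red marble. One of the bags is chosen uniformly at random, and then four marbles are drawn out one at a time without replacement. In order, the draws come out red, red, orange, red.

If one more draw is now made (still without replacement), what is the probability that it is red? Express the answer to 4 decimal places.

0.7265

Under each hypothesis, the probability of the observed sequence is: P(data | bag A) = (1/10)(0/9) = 0; P(data | bag B) = (6/12)(5/11)(6/10)(4/9) = 0.060606; P(data | bag C) = (5/8)(4/7)(3/6)(3/5) = 0.10714; P(data | bag D) = (5/6)(4/5)(1/4)(3/3) = 0.16667; P(data | bag E) = (1/7)(0/6) = 0.
Multiplying each by its prior: 1/5 · 0 = 0, 1/5 · 0.060606 = 0.012121, 1/5 · 0.10714 = 0.021429, 1/5 · 0.16667 = 0.033333, 1/5 · 0 = 0; summing to 0.066883.
Normalising, the posterior is P(bag A | data) = 0, P(bag B | data) = 0.18123, P(bag C | data) = 0.32039, P(bag D | data) = 0.49838, P(bag E | data) = 0.
The predictive probability is P(red next | data) = (3/8)(0.18123) + (1/2)(0.32039) + (1)(0.49838) = 0.72654.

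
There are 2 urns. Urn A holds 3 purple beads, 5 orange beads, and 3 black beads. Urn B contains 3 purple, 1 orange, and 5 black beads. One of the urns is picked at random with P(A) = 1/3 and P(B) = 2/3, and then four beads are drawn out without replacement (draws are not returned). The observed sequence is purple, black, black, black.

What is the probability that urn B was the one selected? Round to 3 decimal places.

Under each hypothesis, the probability of the observed sequence is: P(data | urn A) = (3/11)(3/10)(2/9)(1/8) = 0.0022727; P(data | urn B) = (3/9)(5/8)(4/7)(3/6) = 0.059524.
Weighting by the prior gives 1/3 · 0.0022727 = 0.00075758, 2/3 · 0.059524 = 0.039683; with total 0.04044.
Therefore the posterior P(urn B | data) = (0.039683) / (0.04044) = 0.98127.

0.981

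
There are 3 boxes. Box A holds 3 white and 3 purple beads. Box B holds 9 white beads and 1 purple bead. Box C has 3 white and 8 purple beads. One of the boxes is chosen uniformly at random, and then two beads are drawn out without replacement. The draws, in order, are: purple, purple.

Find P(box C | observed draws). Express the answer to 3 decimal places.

0.718

For each hypothesis, P(data | H) works out to: P(data | box A) = (3/6)(2/5) = 1/5; P(data | box B) = (1/10)(0/9) = 0; P(data | box C) = (8/11)(7/10) = 28/55.
Multiplying each by its prior: 1/3 · 1/5 = 1/15, 1/3 · 0 = 0, 1/3 · 28/55 = 28/165; these sum to 13/55.
Hence P(box C | data) = (28/165) / (13/55) = 28/39.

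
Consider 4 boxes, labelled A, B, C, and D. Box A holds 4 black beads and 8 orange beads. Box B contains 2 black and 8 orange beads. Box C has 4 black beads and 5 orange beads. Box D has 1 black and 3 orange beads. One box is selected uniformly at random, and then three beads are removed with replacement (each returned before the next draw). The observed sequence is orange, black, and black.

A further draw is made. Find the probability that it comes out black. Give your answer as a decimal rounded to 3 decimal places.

0.349

Compute the likelihood of the observed sequence for each case: P(data | box A) = (8/12)(4/12)(4/12) = 0.074074; P(data | box B) = (8/10)(2/10)(2/10) = 0.032; P(data | box C) = (5/9)(4/9)(4/9) = 0.10974; P(data | box D) = (3/4)(1/4)(1/4) = 0.046875.
Weighting by the prior gives 1/4 · 0.074074 = 0.018519, 1/4 · 0.032 = 0.008, 1/4 · 0.10974 = 0.027435, 1/4 · 0.046875 = 0.011719; these sum to 0.065672.
The posterior is then P(box A | data) = 0.28198, P(box B | data) = 0.12182, P(box C | data) = 0.41775, P(box D | data) = 0.17844.
Averaging over the posterior, P(black next | data) = (1/3)(0.28198) + (1/5)(0.12182) + (4/9)(0.41775) + (1/4)(0.17844) = 0.34864.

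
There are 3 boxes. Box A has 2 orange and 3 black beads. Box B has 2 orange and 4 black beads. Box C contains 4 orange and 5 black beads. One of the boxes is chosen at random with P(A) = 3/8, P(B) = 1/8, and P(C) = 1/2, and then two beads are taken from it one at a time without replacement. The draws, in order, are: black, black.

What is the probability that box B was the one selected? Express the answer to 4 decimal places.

For each hypothesis, P(data | H) works out to: P(data | box A) = (3/5)(2/4) = 3/10; P(data | box B) = (4/6)(3/5) = 2/5; P(data | box C) = (5/9)(4/8) = 5/18.
Multiplying each by its prior: 3/8 · 3/10 = 9/80, 1/8 · 2/5 = 1/20, 1/2 · 5/18 = 5/36; summing to 217/720.
Therefore the posterior P(box B | data) = (1/20) / (217/720) = 36/217.

0.1659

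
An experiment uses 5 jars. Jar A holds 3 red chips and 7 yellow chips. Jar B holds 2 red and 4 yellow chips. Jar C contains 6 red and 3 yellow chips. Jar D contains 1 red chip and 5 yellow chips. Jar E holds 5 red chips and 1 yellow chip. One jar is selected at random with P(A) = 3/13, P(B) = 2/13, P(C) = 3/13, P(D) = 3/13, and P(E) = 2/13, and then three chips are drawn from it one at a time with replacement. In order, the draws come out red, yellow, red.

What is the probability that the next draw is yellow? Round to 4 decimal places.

The likelihood of the observed sequence under each hypothesis: P(data | jar A) = (3/10)(7/10)(3/10) = 0.063; P(data | jar B) = (2/6)(4/6)(2/6) = 0.074074; P(data | jar C) = (6/9)(3/9)(6/9) = 0.14815; P(data | jar D) = (1/6)(5/6)(1/6) = 0.023148; P(data | jar E) = (5/6)(1/6)(5/6) = 0.11574.
Multiplying each by its prior: 3/13 · 0.063 = 0.014538, 2/13 · 0.074074 = 0.011396, 3/13 · 0.14815 = 0.034188, 3/13 · 0.023148 = 0.0053419, 2/13 · 0.11574 = 0.017806; with total 0.083271.
The posterior is then P(jar A | data) = 0.17459, P(jar B | data) = 0.13686, P(jar C | data) = 0.41057, P(jar D | data) = 0.064151, P(jar E | data) = 0.21384.
Averaging over the posterior, P(yellow next | data) = (7/10)(0.17459) + (2/3)(0.13686) + (1/3)(0.41057) + (5/6)(0.064151) + (1/6)(0.21384) = 0.43941.

0.4394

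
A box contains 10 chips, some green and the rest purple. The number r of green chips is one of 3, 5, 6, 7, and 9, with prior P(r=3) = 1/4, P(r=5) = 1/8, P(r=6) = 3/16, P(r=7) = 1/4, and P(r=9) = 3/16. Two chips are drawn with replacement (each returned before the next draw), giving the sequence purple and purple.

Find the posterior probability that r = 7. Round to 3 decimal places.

0.108

For each hypothesis, P(data | H) works out to: P(data | r = 3) = (7/10)(7/10) = 0.49; P(data | r = 5) = (5/10)(5/10) = 0.25; P(data | r = 6) = (4/10)(4/10) = 0.16; P(data | r = 7) = (3/10)(3/10) = 0.09; P(data | r = 9) = (1/10)(1/10) = 0.01.
Multiplying each by its prior: 1/4 · 0.49 = 0.1225, 1/8 · 0.25 = 0.03125, 3/16 · 0.16 = 0.03, 1/4 · 0.09 = 0.0225, 3/16 · 0.01 = 0.001875; summing to 0.20813.
Hence P(r = 7 | data) = (0.0225) / (0.20813) = 0.10811.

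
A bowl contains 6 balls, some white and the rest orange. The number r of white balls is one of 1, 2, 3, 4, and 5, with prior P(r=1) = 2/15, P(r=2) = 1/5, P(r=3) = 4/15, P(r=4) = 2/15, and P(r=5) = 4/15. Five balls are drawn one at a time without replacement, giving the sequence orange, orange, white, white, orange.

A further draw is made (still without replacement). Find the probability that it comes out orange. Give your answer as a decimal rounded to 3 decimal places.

Under each hypothesis, the probability of the observed sequence is: P(data | r = 1) = (5/6)(4/5)(1/4)(0/3) = 0; P(data | r = 2) = (4/6)(3/5)(2/4)(1/3)(2/2) = 1/15; P(data | r = 3) = (3/6)(2/5)(3/4)(2/3)(1/2) = 1/20; P(data | r = 4) = (2/6)(1/5)(4/4)(3/3)(0/2) = 0; P(data | r = 5) = (1/6)(0/5) = 0.
Multiplying each by its prior: 2/15 · 0 = 0, 1/5 · 1/15 = 1/75, 4/15 · 1/20 = 1/75, 2/15 · 0 = 0, 4/15 · 0 = 0; summing to 2/75.
Normalising, the posterior is P(r = 1 | data) = 0, P(r = 2 | data) = 1/2, P(r = 3 | data) = 1/2, P(r = 4 | data) = 0, P(r = 5 | data) = 0.
The predictive probability is P(orange next | data) = (1)(1/2) + (0)(1/2) = 1/2.

0.500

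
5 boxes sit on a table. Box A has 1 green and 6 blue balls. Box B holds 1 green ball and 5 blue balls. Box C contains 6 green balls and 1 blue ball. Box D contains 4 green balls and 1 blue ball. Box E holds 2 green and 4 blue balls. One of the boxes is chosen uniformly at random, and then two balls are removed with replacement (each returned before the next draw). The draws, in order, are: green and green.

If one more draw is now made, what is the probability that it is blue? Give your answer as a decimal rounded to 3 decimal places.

0.227

For each hypothesis, P(data | H) works out to: P(data | box A) = (1/7)(1/7) = 0.020408; P(data | box B) = (1/6)(1/6) = 0.027778; P(data | box C) = (6/7)(6/7) = 0.73469; P(data | box D) = (4/5)(4/5) = 0.64; P(data | box E) = (2/6)(2/6) = 0.11111.
The prior-weighted likelihoods are 1/5 · 0.020408 = 0.0040816, 1/5 · 0.027778 = 0.0055556, 1/5 · 0.73469 = 0.14694, 1/5 · 0.64 = 0.128, 1/5 · 0.11111 = 0.022222; these sum to 0.3068.
Normalising, the posterior is P(box A | data) = 0.013304, P(box B | data) = 0.018108, P(box C | data) = 0.47894, P(box D | data) = 0.41721, P(box E | data) = 0.072433.
Averaging over the posterior, P(blue next | data) = (6/7)(0.013304) + (5/6)(0.018108) + (1/7)(0.47894) + (1/5)(0.41721) + (2/3)(0.072433) = 0.22664.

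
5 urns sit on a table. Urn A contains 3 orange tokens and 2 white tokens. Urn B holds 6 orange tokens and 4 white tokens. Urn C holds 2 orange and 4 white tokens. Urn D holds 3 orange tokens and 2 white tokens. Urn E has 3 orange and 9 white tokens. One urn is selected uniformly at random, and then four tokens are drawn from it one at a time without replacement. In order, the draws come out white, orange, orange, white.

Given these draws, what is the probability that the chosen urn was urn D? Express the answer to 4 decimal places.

Under each hypothesis, the probability of the observed sequence is: P(data | urn A) = (2/5)(3/4)(2/3)(1/2) = 0.1; P(data | urn B) = (4/10)(6/9)(5/8)(3/7) = 0.071429; P(data | urn C) = (4/6)(2/5)(1/4)(3/3) = 0.066667; P(data | urn D) = (2/5)(3/4)(2/3)(1/2) = 0.1; P(data | urn E) = (9/12)(3/11)(2/10)(8/9) = 0.036364.
The prior-weighted likelihoods are 1/5 · 0.1 = 0.02, 1/5 · 0.071429 = 0.014286, 1/5 · 0.066667 = 0.013333, 1/5 · 0.1 = 0.02, 1/5 · 0.036364 = 0.0072727; with total 0.074892.
By Bayes' rule, P(urn D | data) = (0.02) / (0.074892) = 0.26705.

0.2671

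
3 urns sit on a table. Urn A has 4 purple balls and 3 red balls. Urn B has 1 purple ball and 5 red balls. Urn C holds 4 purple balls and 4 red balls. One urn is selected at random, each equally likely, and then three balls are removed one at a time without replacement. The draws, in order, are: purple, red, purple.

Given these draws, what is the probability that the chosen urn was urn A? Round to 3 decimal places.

0.545

Under each hypothesis, the probability of the observed sequence is: P(data | urn A) = (4/7)(3/6)(3/5) = 6/35; P(data | urn B) = (1/6)(5/5)(0/4) = 0; P(data | urn C) = (4/8)(4/7)(3/6) = 1/7.
Weighting by the prior gives 1/3 · 6/35 = 2/35, 1/3 · 0 = 0, 1/3 · 1/7 = 1/21; these sum to 11/105.
By Bayes' rule, P(urn A | data) = (2/35) / (11/105) = 6/11.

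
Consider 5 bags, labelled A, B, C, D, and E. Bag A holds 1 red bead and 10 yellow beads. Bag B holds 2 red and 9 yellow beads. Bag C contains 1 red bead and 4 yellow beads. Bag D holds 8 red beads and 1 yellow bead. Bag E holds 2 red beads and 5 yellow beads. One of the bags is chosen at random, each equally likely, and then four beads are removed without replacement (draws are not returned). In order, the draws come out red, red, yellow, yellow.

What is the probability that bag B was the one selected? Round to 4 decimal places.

0.2763

Under each hypothesis, the probability of the observed sequence is: P(data | bag A) = (1/11)(0/10) = 0; P(data | bag B) = (2/11)(1/10)(9/9)(8/8) = 0.018182; P(data | bag C) = (1/5)(0/4) = 0; P(data | bag D) = (8/9)(7/8)(1/7)(0/6) = 0; P(data | bag E) = (2/7)(1/6)(5/5)(4/4) = 0.047619.
Weighting by the prior gives 1/5 · 0 = 0, 1/5 · 0.018182 = 0.0036364, 1/5 · 0 = 0, 1/5 · 0 = 0, 1/5 · 0.047619 = 0.0095238; these sum to 0.01316.
Hence P(bag B | data) = (0.0036364) / (0.01316) = 0.27632.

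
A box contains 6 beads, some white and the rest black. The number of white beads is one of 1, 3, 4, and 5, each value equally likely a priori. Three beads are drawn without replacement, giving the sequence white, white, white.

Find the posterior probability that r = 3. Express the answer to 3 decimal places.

For each hypothesis, P(data | H) works out to: P(data | r = 1) = (1/6)(0/5) = 0; P(data | r = 3) = (3/6)(2/5)(1/4) = 1/20; P(data | r = 4) = (4/6)(3/5)(2/4) = 1/5; P(data | r = 5) = (5/6)(4/5)(3/4) = 1/2.
The prior-weighted likelihoods are 1/4 · 0 = 0, 1/4 · 1/20 = 1/80, 1/4 · 1/5 = 1/20, 1/4 · 1/2 = 1/8; summing to 3/16.
Therefore the posterior P(r = 3 | data) = (1/80) / (3/16) = 1/15.

0.067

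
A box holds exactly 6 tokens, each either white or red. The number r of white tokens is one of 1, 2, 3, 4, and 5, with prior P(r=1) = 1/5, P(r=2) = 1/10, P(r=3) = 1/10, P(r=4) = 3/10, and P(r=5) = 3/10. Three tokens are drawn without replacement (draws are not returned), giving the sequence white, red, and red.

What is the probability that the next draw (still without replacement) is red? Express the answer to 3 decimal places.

0.585

The likelihood of the observed sequence under each hypothesis: P(data | r = 1) = (1/6)(5/5)(4/4) = 1/6; P(data | r = 2) = (2/6)(4/5)(3/4) = 1/5; P(data | r = 3) = (3/6)(3/5)(2/4) = 3/20; P(data | r = 4) = (4/6)(2/5)(1/4) = 1/15; P(data | r = 5) = (5/6)(1/5)(0/4) = 0.
The prior-weighted likelihoods are 1/5 · 1/6 = 1/30, 1/10 · 1/5 = 1/50, 1/10 · 3/20 = 3/200, 3/10 · 1/15 = 1/50, 3/10 · 0 = 0; with total 53/600.
The posterior is then P(r = 1 | data) = 20/53, P(r = 2 | data) = 12/53, P(r = 3 | data) = 9/53, P(r = 4 | data) = 12/53, P(r = 5 | data) = 0.
Averaging over the posterior, P(red next | data) = (1)(20/53) + (2/3)(12/53) + (1/3)(9/53) + (0)(12/53) = 31/53.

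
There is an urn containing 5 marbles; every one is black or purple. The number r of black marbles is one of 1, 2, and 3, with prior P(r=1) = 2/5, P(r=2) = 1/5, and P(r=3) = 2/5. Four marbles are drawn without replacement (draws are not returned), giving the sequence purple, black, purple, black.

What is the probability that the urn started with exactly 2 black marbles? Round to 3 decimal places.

Under each hypothesis, the probability of the observed sequence is: P(data | r = 1) = (4/5)(1/4)(3/3)(0/2) = 0; P(data | r = 2) = (3/5)(2/4)(2/3)(1/2) = 1/10; P(data | r = 3) = (2/5)(3/4)(1/3)(2/2) = 1/10.
The prior-weighted likelihoods are 2/5 · 0 = 0, 1/5 · 1/10 = 1/50, 2/5 · 1/10 = 1/25; these sum to 3/50.
By Bayes' rule, P(r = 2 | data) = (1/50) / (3/50) = 1/3.

0.333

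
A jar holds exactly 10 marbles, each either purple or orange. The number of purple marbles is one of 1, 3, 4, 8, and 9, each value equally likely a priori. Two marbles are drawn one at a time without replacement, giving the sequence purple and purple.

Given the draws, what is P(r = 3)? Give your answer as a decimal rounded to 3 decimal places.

Under each hypothesis, the probability of the observed sequence is: P(data | r = 1) = (1/10)(0/9) = 0; P(data | r = 3) = (3/10)(2/9) = 1/15; P(data | r = 4) = (4/10)(3/9) = 2/15; P(data | r = 8) = (8/10)(7/9) = 28/45; P(data | r = 9) = (9/10)(8/9) = 4/5.
Weighting by the prior gives 1/5 · 0 = 0, 1/5 · 1/15 = 1/75, 1/5 · 2/15 = 2/75, 1/5 · 28/45 = 28/225, 1/5 · 4/5 = 4/25; these sum to 73/225.
So P(r = 3 | data) = (1/75) / (73/225) = 3/73.

0.041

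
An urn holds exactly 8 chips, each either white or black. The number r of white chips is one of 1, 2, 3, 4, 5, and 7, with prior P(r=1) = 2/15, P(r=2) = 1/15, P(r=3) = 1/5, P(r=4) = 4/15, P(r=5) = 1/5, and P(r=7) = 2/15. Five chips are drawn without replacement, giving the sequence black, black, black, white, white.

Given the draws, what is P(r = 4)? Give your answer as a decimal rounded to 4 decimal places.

0.4068

For each hypothesis, P(data | H) works out to: P(data | r = 1) = (7/8)(6/7)(5/6)(1/5)(0/4) = 0; P(data | r = 2) = (6/8)(5/7)(4/6)(2/5)(1/4) = 0.035714; P(data | r = 3) = (5/8)(4/7)(3/6)(3/5)(2/4) = 0.053571; P(data | r = 4) = (4/8)(3/7)(2/6)(4/5)(3/4) = 0.042857; P(data | r = 5) = (3/8)(2/7)(1/6)(5/5)(4/4) = 0.017857; P(data | r = 7) = (1/8)(0/7) = 0.
The prior-weighted likelihoods are 2/15 · 0 = 0, 1/15 · 0.035714 = 0.002381, 1/5 · 0.053571 = 0.010714, 4/15 · 0.042857 = 0.011429, 1/5 · 0.017857 = 0.0035714, 2/15 · 0 = 0; with total 0.028095.
So P(r = 4 | data) = (0.011429) / (0.028095) = 0.40678.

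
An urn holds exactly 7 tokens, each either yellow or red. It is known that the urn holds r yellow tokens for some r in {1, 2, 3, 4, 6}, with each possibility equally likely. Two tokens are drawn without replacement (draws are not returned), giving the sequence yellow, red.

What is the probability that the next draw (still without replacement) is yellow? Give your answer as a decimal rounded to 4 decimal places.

For each hypothesis, P(data | H) works out to: P(data | r = 1) = (1/7)(6/6) = 1/7; P(data | r = 2) = (2/7)(5/6) = 5/21; P(data | r = 3) = (3/7)(4/6) = 2/7; P(data | r = 4) = (4/7)(3/6) = 2/7; P(data | r = 6) = (6/7)(1/6) = 1/7.
The prior-weighted likelihoods are 1/5 · 1/7 = 1/35, 1/5 · 5/21 = 1/21, 1/5 · 2/7 = 2/35, 1/5 · 2/7 = 2/35, 1/5 · 1/7 = 1/35; summing to 23/105.
The posterior is then P(r = 1 | data) = 3/23, P(r = 2 | data) = 5/23, P(r = 3 | data) = 6/23, P(r = 4 | data) = 6/23, P(r = 6 | data) = 3/23.
The predictive probability is P(yellow next | data) = (0)(3/23) + (1/5)(5/23) + (2/5)(6/23) + (3/5)(6/23) + (1)(3/23) = 10/23.

0.4348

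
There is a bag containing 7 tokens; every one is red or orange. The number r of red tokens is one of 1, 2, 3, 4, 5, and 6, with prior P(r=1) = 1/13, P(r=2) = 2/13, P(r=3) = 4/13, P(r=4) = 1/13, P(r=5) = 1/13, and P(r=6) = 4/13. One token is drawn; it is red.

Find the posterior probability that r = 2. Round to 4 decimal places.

For each hypothesis, P(data | H) works out to: P(data | r = 1) = (1/7) = 1/7; P(data | r = 2) = (2/7) = 2/7; P(data | r = 3) = (3/7) = 3/7; P(data | r = 4) = (4/7) = 4/7; P(data | r = 5) = (5/7) = 5/7; P(data | r = 6) = (6/7) = 6/7.
The prior-weighted likelihoods are 1/13 · 1/7 = 1/91, 2/13 · 2/7 = 4/91, 4/13 · 3/7 = 12/91, 1/13 · 4/7 = 4/91, 1/13 · 5/7 = 5/91, 4/13 · 6/7 = 24/91; these sum to 50/91.
Hence P(r = 2 | data) = (4/91) / (50/91) = 2/25.

0.0800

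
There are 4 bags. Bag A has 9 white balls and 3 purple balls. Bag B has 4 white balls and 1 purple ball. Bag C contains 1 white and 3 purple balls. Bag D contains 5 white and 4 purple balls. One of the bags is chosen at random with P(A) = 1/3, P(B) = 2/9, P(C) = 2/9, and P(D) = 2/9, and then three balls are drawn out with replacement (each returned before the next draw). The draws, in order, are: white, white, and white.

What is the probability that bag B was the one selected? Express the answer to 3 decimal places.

0.384

The likelihood of the observed sequence under each hypothesis: P(data | bag A) = (9/12)(9/12)(9/12) = 0.42188; P(data | bag B) = (4/5)(4/5)(4/5) = 0.512; P(data | bag C) = (1/4)(1/4)(1/4) = 0.015625; P(data | bag D) = (5/9)(5/9)(5/9) = 0.17147.
Multiplying each by its prior: 1/3 · 0.42188 = 0.14062, 2/9 · 0.512 = 0.11378, 2/9 · 0.015625 = 0.0034722, 2/9 · 0.17147 = 0.038104; these sum to 0.29598.
Hence P(bag B | data) = (0.11378) / (0.29598) = 0.38441.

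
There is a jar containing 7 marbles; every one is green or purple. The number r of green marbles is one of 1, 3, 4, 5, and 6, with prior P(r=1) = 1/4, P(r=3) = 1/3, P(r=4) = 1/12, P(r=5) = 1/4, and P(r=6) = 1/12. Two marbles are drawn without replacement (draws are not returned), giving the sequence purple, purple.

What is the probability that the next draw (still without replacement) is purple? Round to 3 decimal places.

For each hypothesis, P(data | H) works out to: P(data | r = 1) = (6/7)(5/6) = 5/7; P(data | r = 3) = (4/7)(3/6) = 2/7; P(data | r = 4) = (3/7)(2/6) = 1/7; P(data | r = 5) = (2/7)(1/6) = 1/21; P(data | r = 6) = (1/7)(0/6) = 0.
The prior-weighted likelihoods are 1/4 · 5/7 = 5/28, 1/3 · 2/7 = 2/21, 1/12 · 1/7 = 1/84, 1/4 · 1/21 = 1/84, 1/12 · 0 = 0; summing to 25/84.
The posterior is then P(r = 1 | data) = 3/5, P(r = 3 | data) = 8/25, P(r = 4 | data) = 1/25, P(r = 5 | data) = 1/25, P(r = 6 | data) = 0.
So P(purple next | data) = Σ P(purple next | H) P(H | data) = (4/5)(3/5) + (2/5)(8/25) + (1/5)(1/25) + (0)(1/25) = 77/125.

0.616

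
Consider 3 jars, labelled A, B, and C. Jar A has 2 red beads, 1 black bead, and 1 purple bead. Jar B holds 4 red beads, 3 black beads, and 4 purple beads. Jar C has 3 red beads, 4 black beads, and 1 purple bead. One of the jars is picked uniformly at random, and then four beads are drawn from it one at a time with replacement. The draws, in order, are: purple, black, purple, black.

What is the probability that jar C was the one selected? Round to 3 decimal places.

Compute the likelihood of the observed sequence for each case: P(data | jar A) = (1/4)(1/4)(1/4)(1/4) = 0.0039062; P(data | jar B) = (4/11)(3/11)(4/11)(3/11) = 0.0098354; P(data | jar C) = (1/8)(4/8)(1/8)(4/8) = 0.0039062.
The prior-weighted likelihoods are 1/3 · 0.0039062 = 0.0013021, 1/3 · 0.0098354 = 0.0032785, 1/3 · 0.0039062 = 0.0013021; with total 0.0058826.
Therefore the posterior P(jar C | data) = (0.0013021) / (0.0058826) = 0.22134.

0.221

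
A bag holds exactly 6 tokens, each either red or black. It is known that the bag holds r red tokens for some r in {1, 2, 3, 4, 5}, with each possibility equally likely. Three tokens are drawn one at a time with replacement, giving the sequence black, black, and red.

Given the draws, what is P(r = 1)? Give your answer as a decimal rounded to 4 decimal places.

0.2381

For each hypothesis, P(data | H) works out to: P(data | r = 1) = (5/6)(5/6)(1/6) = 25/216; P(data | r = 2) = (4/6)(4/6)(2/6) = 4/27; P(data | r = 3) = (3/6)(3/6)(3/6) = 1/8; P(data | r = 4) = (2/6)(2/6)(4/6) = 2/27; P(data | r = 5) = (1/6)(1/6)(5/6) = 5/216.
Weighting by the prior gives 1/5 · 25/216 = 5/216, 1/5 · 4/27 = 4/135, 1/5 · 1/8 = 1/40, 1/5 · 2/27 = 2/135, 1/5 · 5/216 = 1/216; with total 7/72.
Therefore the posterior P(r = 1 | data) = (5/216) / (7/72) = 5/21.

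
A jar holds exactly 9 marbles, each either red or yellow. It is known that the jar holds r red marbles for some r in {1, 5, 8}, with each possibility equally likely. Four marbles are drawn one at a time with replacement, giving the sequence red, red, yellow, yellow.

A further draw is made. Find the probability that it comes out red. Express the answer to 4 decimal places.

Under each hypothesis, the probability of the observed sequence is: P(data | r = 1) = (1/9)(1/9)(8/9)(8/9) = 0.0097546; P(data | r = 5) = (5/9)(5/9)(4/9)(4/9) = 0.060966; P(data | r = 8) = (8/9)(8/9)(1/9)(1/9) = 0.0097546.
Multiplying each by its prior: 1/3 · 0.0097546 = 0.0032515, 1/3 · 0.060966 = 0.020322, 1/3 · 0.0097546 = 0.0032515; summing to 0.026825.
Normalising, the posterior is P(r = 1 | data) = 0.12121, P(r = 5 | data) = 0.75758, P(r = 8 | data) = 0.12121.
So P(red next | data) = Σ P(red next | H) P(H | data) = (1/9)(0.12121) + (5/9)(0.75758) + (8/9)(0.12121) = 0.54209.

0.5421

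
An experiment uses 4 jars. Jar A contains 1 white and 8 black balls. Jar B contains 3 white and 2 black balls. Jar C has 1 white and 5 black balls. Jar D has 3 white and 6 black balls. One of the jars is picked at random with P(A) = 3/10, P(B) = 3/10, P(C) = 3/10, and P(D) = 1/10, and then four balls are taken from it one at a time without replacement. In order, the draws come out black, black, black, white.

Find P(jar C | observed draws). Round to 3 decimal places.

0.525

Under each hypothesis, the probability of the observed sequence is: P(data | jar A) = (8/9)(7/8)(6/7)(1/6) = 1/9; P(data | jar B) = (2/5)(1/4)(0/3) = 0; P(data | jar C) = (5/6)(4/5)(3/4)(1/3) = 1/6; P(data | jar D) = (6/9)(5/8)(4/7)(3/6) = 5/42.
Weighting by the prior gives 3/10 · 1/9 = 1/30, 3/10 · 0 = 0, 3/10 · 1/6 = 1/20, 1/10 · 5/42 = 1/84; these sum to 2/21.
Hence P(jar C | data) = (1/20) / (2/21) = 21/40.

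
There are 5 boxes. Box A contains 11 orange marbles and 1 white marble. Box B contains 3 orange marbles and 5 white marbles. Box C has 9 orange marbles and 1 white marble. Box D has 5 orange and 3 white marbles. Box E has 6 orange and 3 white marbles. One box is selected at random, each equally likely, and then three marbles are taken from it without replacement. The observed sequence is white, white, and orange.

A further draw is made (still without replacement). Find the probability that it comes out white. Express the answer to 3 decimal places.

0.404

The likelihood of the observed sequence under each hypothesis: P(data | box A) = (1/12)(0/11) = 0; P(data | box B) = (5/8)(4/7)(3/6) = 5/28; P(data | box C) = (1/10)(0/9) = 0; P(data | box D) = (3/8)(2/7)(5/6) = 5/56; P(data | box E) = (3/9)(2/8)(6/7) = 1/14.
The prior-weighted likelihoods are 1/5 · 0 = 0, 1/5 · 5/28 = 1/28, 1/5 · 0 = 0, 1/5 · 5/56 = 1/56, 1/5 · 1/14 = 1/70; these sum to 19/280.
The posterior is then P(box A | data) = 0, P(box B | data) = 10/19, P(box C | data) = 0, P(box D | data) = 5/19, P(box E | data) = 4/19.
The predictive probability is P(white next | data) = (3/5)(10/19) + (1/5)(5/19) + (1/6)(4/19) = 23/57.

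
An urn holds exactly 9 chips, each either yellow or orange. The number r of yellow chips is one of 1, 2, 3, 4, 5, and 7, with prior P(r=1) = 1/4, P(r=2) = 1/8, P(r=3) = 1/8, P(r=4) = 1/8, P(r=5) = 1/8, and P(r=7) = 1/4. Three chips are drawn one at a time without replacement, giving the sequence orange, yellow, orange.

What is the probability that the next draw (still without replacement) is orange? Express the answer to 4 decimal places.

0.6652

The likelihood of the observed sequence under each hypothesis: P(data | r = 1) = (8/9)(1/8)(7/7) = 0.11111; P(data | r = 2) = (7/9)(2/8)(6/7) = 0.16667; P(data | r = 3) = (6/9)(3/8)(5/7) = 0.17857; P(data | r = 4) = (5/9)(4/8)(4/7) = 0.15873; P(data | r = 5) = (4/9)(5/8)(3/7) = 0.11905; P(data | r = 7) = (2/9)(7/8)(1/7) = 0.027778.
Multiplying each by its prior: 1/4 · 0.11111 = 0.027778, 1/8 · 0.16667 = 0.020833, 1/8 · 0.17857 = 0.022321, 1/8 · 0.15873 = 0.019841, 1/8 · 0.11905 = 0.014881, 1/4 · 0.027778 = 0.0069444; these sum to 0.1126.
The posterior is then P(r = 1 | data) = 0.2467, P(r = 2 | data) = 0.18502, P(r = 3 | data) = 0.19824, P(r = 4 | data) = 0.17621, P(r = 5 | data) = 0.13216, P(r = 7 | data) = 0.061674.
The predictive probability is P(orange next | data) = (1)(0.2467) + (5/6)(0.18502) + (2/3)(0.19824) + (1/2)(0.17621) + (1/3)(0.13216) + (0)(0.061674) = 0.6652.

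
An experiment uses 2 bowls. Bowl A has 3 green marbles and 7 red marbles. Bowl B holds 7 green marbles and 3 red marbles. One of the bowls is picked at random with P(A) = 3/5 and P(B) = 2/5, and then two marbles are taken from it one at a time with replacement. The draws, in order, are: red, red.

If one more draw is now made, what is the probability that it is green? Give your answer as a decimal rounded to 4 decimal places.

The likelihood of the observed sequence under each hypothesis: P(data | bowl A) = (7/10)(7/10) = 49/100; P(data | bowl B) = (3/10)(3/10) = 9/100.
The prior-weighted likelihoods are 3/5 · 49/100 = 147/500, 2/5 · 9/100 = 9/250; summing to 33/100.
Normalising, the posterior is P(bowl A | data) = 49/55, P(bowl B | data) = 6/55.
Averaging over the posterior, P(green next | data) = (3/10)(49/55) + (7/10)(6/55) = 189/550.

0.3436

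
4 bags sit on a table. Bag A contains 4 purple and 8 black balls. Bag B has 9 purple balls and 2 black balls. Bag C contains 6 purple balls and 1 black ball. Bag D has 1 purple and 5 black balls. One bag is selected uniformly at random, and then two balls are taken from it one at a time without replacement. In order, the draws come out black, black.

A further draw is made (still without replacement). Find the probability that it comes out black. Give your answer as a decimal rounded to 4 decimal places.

Under each hypothesis, the probability of the observed sequence is: P(data | bag A) = (8/12)(7/11) = 14/33; P(data | bag B) = (2/11)(1/10) = 1/55; P(data | bag C) = (1/7)(0/6) = 0; P(data | bag D) = (5/6)(4/5) = 2/3.
The prior-weighted likelihoods are 1/4 · 14/33 = 7/66, 1/4 · 1/55 = 1/220, 1/4 · 0 = 0, 1/4 · 2/3 = 1/6; summing to 61/220.
The posterior is then P(bag A | data) = 70/183, P(bag B | data) = 1/61, P(bag C | data) = 0, P(bag D | data) = 110/183.
The predictive probability is P(black next | data) = (3/5)(70/183) + (0)(1/61) + (3/4)(110/183) = 83/122.

0.6803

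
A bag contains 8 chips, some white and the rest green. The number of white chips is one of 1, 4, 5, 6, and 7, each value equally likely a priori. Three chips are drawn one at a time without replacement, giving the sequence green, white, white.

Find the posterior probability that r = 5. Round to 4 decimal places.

Compute the likelihood of the observed sequence for each case: P(data | r = 1) = (7/8)(1/7)(0/6) = 0; P(data | r = 4) = (4/8)(4/7)(3/6) = 1/7; P(data | r = 5) = (3/8)(5/7)(4/6) = 5/28; P(data | r = 6) = (2/8)(6/7)(5/6) = 5/28; P(data | r = 7) = (1/8)(7/7)(6/6) = 1/8.
Multiplying each by its prior: 1/5 · 0 = 0, 1/5 · 1/7 = 1/35, 1/5 · 5/28 = 1/28, 1/5 · 5/28 = 1/28, 1/5 · 1/8 = 1/40; these sum to 1/8.
Therefore the posterior P(r = 5 | data) = (1/28) / (1/8) = 2/7.

0.2857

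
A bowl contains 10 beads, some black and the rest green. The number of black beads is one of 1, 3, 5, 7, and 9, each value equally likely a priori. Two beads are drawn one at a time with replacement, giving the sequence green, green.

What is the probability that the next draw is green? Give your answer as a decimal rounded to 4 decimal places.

The likelihood of the observed sequence under each hypothesis: P(data | r = 1) = (9/10)(9/10) = 81/100; P(data | r = 3) = (7/10)(7/10) = 49/100; P(data | r = 5) = (5/10)(5/10) = 1/4; P(data | r = 7) = (3/10)(3/10) = 9/100; P(data | r = 9) = (1/10)(1/10) = 1/100.
Weighting by the prior gives 1/5 · 81/100 = 81/500, 1/5 · 49/100 = 49/500, 1/5 · 1/4 = 1/20, 1/5 · 9/100 = 9/500, 1/5 · 1/100 = 1/500; these sum to 33/100.
Normalising, the posterior is P(r = 1 | data) = 27/55, P(r = 3 | data) = 49/165, P(r = 5 | data) = 5/33, P(r = 7 | data) = 3/55, P(r = 9 | data) = 1/165.
Averaging over the posterior, P(green next | data) = (9/10)(27/55) + (7/10)(49/165) + (1/2)(5/33) + (3/10)(3/55) + (1/10)(1/165) = 49/66.

0.7424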